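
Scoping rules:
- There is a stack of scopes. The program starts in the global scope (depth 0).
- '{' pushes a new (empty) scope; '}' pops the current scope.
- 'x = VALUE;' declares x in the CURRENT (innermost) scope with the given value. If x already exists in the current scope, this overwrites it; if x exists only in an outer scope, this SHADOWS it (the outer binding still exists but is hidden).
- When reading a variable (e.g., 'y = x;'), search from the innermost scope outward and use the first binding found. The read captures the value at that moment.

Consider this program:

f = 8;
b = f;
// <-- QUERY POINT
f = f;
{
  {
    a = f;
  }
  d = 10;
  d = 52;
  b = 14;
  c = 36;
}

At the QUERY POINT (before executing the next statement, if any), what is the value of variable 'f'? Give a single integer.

Step 1: declare f=8 at depth 0
Step 2: declare b=(read f)=8 at depth 0
Visible at query point: b=8 f=8

Answer: 8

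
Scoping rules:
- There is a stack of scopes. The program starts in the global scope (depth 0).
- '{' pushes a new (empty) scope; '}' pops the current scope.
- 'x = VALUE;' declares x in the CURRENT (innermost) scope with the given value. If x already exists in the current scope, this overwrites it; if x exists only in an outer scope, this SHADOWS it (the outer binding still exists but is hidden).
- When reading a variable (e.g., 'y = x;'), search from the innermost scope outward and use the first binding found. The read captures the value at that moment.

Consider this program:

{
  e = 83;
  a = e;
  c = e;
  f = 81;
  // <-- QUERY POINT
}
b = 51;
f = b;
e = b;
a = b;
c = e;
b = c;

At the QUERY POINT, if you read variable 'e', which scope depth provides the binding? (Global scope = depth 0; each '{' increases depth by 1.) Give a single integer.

Answer: 1

Derivation:
Step 1: enter scope (depth=1)
Step 2: declare e=83 at depth 1
Step 3: declare a=(read e)=83 at depth 1
Step 4: declare c=(read e)=83 at depth 1
Step 5: declare f=81 at depth 1
Visible at query point: a=83 c=83 e=83 f=81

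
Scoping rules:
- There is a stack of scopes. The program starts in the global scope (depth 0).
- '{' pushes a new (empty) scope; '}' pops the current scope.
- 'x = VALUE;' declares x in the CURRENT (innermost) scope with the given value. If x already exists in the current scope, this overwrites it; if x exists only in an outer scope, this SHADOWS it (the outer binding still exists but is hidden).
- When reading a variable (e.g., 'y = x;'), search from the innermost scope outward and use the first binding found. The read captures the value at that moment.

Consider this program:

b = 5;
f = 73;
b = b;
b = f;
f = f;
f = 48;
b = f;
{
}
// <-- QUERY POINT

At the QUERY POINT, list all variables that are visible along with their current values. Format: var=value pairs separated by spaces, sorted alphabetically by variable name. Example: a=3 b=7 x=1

Step 1: declare b=5 at depth 0
Step 2: declare f=73 at depth 0
Step 3: declare b=(read b)=5 at depth 0
Step 4: declare b=(read f)=73 at depth 0
Step 5: declare f=(read f)=73 at depth 0
Step 6: declare f=48 at depth 0
Step 7: declare b=(read f)=48 at depth 0
Step 8: enter scope (depth=1)
Step 9: exit scope (depth=0)
Visible at query point: b=48 f=48

Answer: b=48 f=48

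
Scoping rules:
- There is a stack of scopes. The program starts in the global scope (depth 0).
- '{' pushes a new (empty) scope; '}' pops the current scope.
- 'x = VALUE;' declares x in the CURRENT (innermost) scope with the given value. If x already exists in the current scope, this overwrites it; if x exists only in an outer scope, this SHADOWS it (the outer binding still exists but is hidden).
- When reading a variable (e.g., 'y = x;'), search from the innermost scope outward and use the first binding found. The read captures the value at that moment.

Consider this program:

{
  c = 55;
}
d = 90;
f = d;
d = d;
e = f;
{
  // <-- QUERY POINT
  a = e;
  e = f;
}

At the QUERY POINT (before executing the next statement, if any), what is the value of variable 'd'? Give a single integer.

Answer: 90

Derivation:
Step 1: enter scope (depth=1)
Step 2: declare c=55 at depth 1
Step 3: exit scope (depth=0)
Step 4: declare d=90 at depth 0
Step 5: declare f=(read d)=90 at depth 0
Step 6: declare d=(read d)=90 at depth 0
Step 7: declare e=(read f)=90 at depth 0
Step 8: enter scope (depth=1)
Visible at query point: d=90 e=90 f=90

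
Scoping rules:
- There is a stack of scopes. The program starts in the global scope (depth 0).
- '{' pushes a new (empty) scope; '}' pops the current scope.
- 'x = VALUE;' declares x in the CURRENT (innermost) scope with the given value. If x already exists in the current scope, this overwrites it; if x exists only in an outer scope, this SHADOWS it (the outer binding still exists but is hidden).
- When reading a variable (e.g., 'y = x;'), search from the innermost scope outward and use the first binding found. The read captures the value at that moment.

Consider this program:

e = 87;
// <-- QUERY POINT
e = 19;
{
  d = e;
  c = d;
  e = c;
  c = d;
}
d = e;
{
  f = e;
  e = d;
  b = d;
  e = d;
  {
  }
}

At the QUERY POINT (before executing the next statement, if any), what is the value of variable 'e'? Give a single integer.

Answer: 87

Derivation:
Step 1: declare e=87 at depth 0
Visible at query point: e=87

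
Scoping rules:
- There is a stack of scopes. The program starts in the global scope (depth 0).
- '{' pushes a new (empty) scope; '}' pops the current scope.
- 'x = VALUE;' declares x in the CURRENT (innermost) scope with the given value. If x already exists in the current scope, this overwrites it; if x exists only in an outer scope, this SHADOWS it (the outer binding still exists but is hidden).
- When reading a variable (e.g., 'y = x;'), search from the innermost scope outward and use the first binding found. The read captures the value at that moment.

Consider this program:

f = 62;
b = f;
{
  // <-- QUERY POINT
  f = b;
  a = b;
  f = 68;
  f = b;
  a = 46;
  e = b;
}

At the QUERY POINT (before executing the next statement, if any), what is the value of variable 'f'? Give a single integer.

Step 1: declare f=62 at depth 0
Step 2: declare b=(read f)=62 at depth 0
Step 3: enter scope (depth=1)
Visible at query point: b=62 f=62

Answer: 62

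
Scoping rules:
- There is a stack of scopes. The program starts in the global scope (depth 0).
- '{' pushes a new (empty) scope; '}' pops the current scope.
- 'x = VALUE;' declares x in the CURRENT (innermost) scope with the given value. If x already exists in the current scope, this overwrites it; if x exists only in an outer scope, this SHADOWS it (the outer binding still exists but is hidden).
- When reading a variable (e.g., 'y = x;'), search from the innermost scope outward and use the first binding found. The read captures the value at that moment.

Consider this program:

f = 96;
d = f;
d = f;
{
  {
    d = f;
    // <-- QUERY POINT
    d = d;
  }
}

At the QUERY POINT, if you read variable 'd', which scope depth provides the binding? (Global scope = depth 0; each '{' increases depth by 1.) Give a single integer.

Step 1: declare f=96 at depth 0
Step 2: declare d=(read f)=96 at depth 0
Step 3: declare d=(read f)=96 at depth 0
Step 4: enter scope (depth=1)
Step 5: enter scope (depth=2)
Step 6: declare d=(read f)=96 at depth 2
Visible at query point: d=96 f=96

Answer: 2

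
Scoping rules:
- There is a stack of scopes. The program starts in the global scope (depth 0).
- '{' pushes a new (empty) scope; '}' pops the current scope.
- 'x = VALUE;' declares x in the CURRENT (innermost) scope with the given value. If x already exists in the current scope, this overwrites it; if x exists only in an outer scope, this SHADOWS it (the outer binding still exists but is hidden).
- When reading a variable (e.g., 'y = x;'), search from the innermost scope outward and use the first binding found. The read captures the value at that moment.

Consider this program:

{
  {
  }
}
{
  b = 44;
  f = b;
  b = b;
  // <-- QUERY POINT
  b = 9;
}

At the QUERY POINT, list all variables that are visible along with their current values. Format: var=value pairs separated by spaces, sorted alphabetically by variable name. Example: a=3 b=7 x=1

Answer: b=44 f=44

Derivation:
Step 1: enter scope (depth=1)
Step 2: enter scope (depth=2)
Step 3: exit scope (depth=1)
Step 4: exit scope (depth=0)
Step 5: enter scope (depth=1)
Step 6: declare b=44 at depth 1
Step 7: declare f=(read b)=44 at depth 1
Step 8: declare b=(read b)=44 at depth 1
Visible at query point: b=44 f=44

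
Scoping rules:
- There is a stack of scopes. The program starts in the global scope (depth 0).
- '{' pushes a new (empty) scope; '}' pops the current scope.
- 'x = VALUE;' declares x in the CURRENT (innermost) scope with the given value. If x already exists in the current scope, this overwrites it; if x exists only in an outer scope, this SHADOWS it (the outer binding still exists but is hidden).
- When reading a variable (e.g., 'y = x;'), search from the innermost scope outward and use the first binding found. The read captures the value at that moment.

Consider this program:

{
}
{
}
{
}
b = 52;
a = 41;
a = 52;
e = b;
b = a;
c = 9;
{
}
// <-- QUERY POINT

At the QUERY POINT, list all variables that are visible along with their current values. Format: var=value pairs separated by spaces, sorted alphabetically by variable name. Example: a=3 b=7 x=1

Answer: a=52 b=52 c=9 e=52

Derivation:
Step 1: enter scope (depth=1)
Step 2: exit scope (depth=0)
Step 3: enter scope (depth=1)
Step 4: exit scope (depth=0)
Step 5: enter scope (depth=1)
Step 6: exit scope (depth=0)
Step 7: declare b=52 at depth 0
Step 8: declare a=41 at depth 0
Step 9: declare a=52 at depth 0
Step 10: declare e=(read b)=52 at depth 0
Step 11: declare b=(read a)=52 at depth 0
Step 12: declare c=9 at depth 0
Step 13: enter scope (depth=1)
Step 14: exit scope (depth=0)
Visible at query point: a=52 b=52 c=9 e=52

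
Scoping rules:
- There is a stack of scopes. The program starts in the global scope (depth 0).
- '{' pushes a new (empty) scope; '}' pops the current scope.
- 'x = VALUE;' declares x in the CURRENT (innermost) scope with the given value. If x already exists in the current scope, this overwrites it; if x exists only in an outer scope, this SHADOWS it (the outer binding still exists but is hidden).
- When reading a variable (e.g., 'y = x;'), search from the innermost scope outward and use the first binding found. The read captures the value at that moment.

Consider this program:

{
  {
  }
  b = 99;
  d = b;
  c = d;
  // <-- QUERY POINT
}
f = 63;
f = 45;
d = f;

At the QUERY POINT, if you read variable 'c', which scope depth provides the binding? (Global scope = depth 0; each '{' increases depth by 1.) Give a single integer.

Answer: 1

Derivation:
Step 1: enter scope (depth=1)
Step 2: enter scope (depth=2)
Step 3: exit scope (depth=1)
Step 4: declare b=99 at depth 1
Step 5: declare d=(read b)=99 at depth 1
Step 6: declare c=(read d)=99 at depth 1
Visible at query point: b=99 c=99 d=99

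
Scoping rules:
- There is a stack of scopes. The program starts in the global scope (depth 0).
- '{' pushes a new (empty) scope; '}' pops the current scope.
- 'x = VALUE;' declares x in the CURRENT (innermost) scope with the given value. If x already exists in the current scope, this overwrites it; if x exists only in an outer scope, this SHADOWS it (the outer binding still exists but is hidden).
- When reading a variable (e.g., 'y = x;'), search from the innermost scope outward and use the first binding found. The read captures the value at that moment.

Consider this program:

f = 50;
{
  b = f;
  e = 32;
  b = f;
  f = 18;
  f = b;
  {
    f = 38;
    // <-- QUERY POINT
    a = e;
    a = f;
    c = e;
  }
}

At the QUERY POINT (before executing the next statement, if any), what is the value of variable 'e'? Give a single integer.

Answer: 32

Derivation:
Step 1: declare f=50 at depth 0
Step 2: enter scope (depth=1)
Step 3: declare b=(read f)=50 at depth 1
Step 4: declare e=32 at depth 1
Step 5: declare b=(read f)=50 at depth 1
Step 6: declare f=18 at depth 1
Step 7: declare f=(read b)=50 at depth 1
Step 8: enter scope (depth=2)
Step 9: declare f=38 at depth 2
Visible at query point: b=50 e=32 f=38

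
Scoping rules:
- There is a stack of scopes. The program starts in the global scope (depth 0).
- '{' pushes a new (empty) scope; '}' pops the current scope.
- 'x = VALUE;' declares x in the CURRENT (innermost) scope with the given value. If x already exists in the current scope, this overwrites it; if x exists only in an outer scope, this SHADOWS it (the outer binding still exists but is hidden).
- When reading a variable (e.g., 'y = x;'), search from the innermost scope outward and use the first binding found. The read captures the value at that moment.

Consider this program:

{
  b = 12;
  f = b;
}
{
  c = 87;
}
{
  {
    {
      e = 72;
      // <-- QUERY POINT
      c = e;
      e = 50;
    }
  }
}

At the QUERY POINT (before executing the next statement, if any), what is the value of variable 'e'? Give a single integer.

Answer: 72

Derivation:
Step 1: enter scope (depth=1)
Step 2: declare b=12 at depth 1
Step 3: declare f=(read b)=12 at depth 1
Step 4: exit scope (depth=0)
Step 5: enter scope (depth=1)
Step 6: declare c=87 at depth 1
Step 7: exit scope (depth=0)
Step 8: enter scope (depth=1)
Step 9: enter scope (depth=2)
Step 10: enter scope (depth=3)
Step 11: declare e=72 at depth 3
Visible at query point: e=72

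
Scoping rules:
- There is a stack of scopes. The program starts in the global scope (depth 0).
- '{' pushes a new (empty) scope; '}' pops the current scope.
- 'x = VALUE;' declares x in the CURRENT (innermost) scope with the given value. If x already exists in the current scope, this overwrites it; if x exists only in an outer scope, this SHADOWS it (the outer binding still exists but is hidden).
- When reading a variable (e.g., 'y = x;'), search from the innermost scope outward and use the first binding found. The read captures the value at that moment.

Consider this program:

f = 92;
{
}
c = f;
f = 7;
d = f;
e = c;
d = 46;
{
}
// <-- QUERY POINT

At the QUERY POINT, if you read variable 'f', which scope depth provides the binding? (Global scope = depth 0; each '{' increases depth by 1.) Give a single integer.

Answer: 0

Derivation:
Step 1: declare f=92 at depth 0
Step 2: enter scope (depth=1)
Step 3: exit scope (depth=0)
Step 4: declare c=(read f)=92 at depth 0
Step 5: declare f=7 at depth 0
Step 6: declare d=(read f)=7 at depth 0
Step 7: declare e=(read c)=92 at depth 0
Step 8: declare d=46 at depth 0
Step 9: enter scope (depth=1)
Step 10: exit scope (depth=0)
Visible at query point: c=92 d=46 e=92 f=7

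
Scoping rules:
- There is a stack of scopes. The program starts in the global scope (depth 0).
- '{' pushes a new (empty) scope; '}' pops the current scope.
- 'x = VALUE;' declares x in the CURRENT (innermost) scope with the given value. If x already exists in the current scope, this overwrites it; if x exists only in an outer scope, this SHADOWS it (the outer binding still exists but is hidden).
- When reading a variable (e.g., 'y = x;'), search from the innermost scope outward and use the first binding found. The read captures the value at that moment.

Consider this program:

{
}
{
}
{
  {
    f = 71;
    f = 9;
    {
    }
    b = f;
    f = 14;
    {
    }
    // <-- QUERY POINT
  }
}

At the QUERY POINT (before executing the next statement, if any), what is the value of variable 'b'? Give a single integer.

Answer: 9

Derivation:
Step 1: enter scope (depth=1)
Step 2: exit scope (depth=0)
Step 3: enter scope (depth=1)
Step 4: exit scope (depth=0)
Step 5: enter scope (depth=1)
Step 6: enter scope (depth=2)
Step 7: declare f=71 at depth 2
Step 8: declare f=9 at depth 2
Step 9: enter scope (depth=3)
Step 10: exit scope (depth=2)
Step 11: declare b=(read f)=9 at depth 2
Step 12: declare f=14 at depth 2
Step 13: enter scope (depth=3)
Step 14: exit scope (depth=2)
Visible at query point: b=9 f=14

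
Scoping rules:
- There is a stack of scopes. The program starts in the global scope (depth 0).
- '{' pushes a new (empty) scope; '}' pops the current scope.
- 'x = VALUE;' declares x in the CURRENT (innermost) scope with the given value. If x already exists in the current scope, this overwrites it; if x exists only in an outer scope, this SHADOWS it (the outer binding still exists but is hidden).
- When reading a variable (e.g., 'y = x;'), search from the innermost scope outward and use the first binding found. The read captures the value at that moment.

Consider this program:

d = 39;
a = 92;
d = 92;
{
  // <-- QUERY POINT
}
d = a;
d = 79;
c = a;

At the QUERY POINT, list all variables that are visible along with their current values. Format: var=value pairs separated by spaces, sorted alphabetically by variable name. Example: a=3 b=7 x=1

Step 1: declare d=39 at depth 0
Step 2: declare a=92 at depth 0
Step 3: declare d=92 at depth 0
Step 4: enter scope (depth=1)
Visible at query point: a=92 d=92

Answer: a=92 d=92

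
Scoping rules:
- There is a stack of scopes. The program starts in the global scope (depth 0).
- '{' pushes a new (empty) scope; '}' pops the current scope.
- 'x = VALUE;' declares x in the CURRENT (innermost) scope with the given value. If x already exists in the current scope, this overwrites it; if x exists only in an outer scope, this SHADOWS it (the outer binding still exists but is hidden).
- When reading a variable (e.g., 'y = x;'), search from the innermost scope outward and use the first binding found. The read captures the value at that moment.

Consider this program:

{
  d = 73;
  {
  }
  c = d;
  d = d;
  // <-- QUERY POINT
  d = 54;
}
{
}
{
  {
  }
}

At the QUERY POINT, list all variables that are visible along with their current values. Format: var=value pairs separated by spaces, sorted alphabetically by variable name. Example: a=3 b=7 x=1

Answer: c=73 d=73

Derivation:
Step 1: enter scope (depth=1)
Step 2: declare d=73 at depth 1
Step 3: enter scope (depth=2)
Step 4: exit scope (depth=1)
Step 5: declare c=(read d)=73 at depth 1
Step 6: declare d=(read d)=73 at depth 1
Visible at query point: c=73 d=73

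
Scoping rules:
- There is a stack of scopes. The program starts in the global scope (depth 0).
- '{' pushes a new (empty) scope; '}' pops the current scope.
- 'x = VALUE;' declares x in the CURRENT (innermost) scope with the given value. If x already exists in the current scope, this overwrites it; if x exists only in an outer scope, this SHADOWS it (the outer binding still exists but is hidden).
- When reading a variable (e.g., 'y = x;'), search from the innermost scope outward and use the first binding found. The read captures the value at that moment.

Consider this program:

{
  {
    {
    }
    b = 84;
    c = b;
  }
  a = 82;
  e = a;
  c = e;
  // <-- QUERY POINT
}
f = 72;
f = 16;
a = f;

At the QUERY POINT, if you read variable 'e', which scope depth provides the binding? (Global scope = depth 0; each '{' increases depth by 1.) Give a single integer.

Answer: 1

Derivation:
Step 1: enter scope (depth=1)
Step 2: enter scope (depth=2)
Step 3: enter scope (depth=3)
Step 4: exit scope (depth=2)
Step 5: declare b=84 at depth 2
Step 6: declare c=(read b)=84 at depth 2
Step 7: exit scope (depth=1)
Step 8: declare a=82 at depth 1
Step 9: declare e=(read a)=82 at depth 1
Step 10: declare c=(read e)=82 at depth 1
Visible at query point: a=82 c=82 e=82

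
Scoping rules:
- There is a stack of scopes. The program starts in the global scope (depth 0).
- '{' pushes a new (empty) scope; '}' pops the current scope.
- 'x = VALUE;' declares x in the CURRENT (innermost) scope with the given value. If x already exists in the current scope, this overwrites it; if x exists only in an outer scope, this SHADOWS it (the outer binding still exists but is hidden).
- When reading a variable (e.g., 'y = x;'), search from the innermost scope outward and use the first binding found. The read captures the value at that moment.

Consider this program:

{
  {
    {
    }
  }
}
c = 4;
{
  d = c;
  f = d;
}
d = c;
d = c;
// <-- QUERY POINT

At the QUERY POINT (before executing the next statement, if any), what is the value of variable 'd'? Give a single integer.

Step 1: enter scope (depth=1)
Step 2: enter scope (depth=2)
Step 3: enter scope (depth=3)
Step 4: exit scope (depth=2)
Step 5: exit scope (depth=1)
Step 6: exit scope (depth=0)
Step 7: declare c=4 at depth 0
Step 8: enter scope (depth=1)
Step 9: declare d=(read c)=4 at depth 1
Step 10: declare f=(read d)=4 at depth 1
Step 11: exit scope (depth=0)
Step 12: declare d=(read c)=4 at depth 0
Step 13: declare d=(read c)=4 at depth 0
Visible at query point: c=4 d=4

Answer: 4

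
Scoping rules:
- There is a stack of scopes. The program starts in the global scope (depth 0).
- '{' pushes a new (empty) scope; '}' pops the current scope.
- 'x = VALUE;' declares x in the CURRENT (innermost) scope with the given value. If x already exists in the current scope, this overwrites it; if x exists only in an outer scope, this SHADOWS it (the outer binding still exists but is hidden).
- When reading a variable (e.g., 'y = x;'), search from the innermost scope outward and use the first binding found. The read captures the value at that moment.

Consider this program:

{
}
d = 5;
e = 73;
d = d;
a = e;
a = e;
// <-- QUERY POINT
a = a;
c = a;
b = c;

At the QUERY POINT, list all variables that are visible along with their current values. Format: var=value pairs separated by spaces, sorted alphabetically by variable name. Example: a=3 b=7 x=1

Step 1: enter scope (depth=1)
Step 2: exit scope (depth=0)
Step 3: declare d=5 at depth 0
Step 4: declare e=73 at depth 0
Step 5: declare d=(read d)=5 at depth 0
Step 6: declare a=(read e)=73 at depth 0
Step 7: declare a=(read e)=73 at depth 0
Visible at query point: a=73 d=5 e=73

Answer: a=73 d=5 e=73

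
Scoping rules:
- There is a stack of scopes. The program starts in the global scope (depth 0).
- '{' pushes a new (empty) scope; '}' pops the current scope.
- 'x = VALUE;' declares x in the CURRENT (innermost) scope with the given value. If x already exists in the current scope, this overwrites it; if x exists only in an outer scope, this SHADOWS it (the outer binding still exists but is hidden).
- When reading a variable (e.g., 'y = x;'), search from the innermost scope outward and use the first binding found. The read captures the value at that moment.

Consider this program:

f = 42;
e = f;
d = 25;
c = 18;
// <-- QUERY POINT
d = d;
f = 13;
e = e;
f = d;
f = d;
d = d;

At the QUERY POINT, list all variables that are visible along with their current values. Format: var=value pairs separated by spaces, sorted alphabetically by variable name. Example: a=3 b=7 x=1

Step 1: declare f=42 at depth 0
Step 2: declare e=(read f)=42 at depth 0
Step 3: declare d=25 at depth 0
Step 4: declare c=18 at depth 0
Visible at query point: c=18 d=25 e=42 f=42

Answer: c=18 d=25 e=42 f=42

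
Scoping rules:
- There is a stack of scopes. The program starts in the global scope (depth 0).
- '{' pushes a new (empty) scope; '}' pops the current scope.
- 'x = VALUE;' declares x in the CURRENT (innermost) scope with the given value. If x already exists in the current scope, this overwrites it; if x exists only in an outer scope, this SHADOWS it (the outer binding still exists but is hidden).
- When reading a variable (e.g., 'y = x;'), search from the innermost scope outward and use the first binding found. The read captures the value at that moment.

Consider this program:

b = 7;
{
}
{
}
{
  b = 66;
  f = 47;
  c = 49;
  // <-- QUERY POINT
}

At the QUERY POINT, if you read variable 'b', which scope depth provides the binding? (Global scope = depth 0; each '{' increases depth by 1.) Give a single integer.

Step 1: declare b=7 at depth 0
Step 2: enter scope (depth=1)
Step 3: exit scope (depth=0)
Step 4: enter scope (depth=1)
Step 5: exit scope (depth=0)
Step 6: enter scope (depth=1)
Step 7: declare b=66 at depth 1
Step 8: declare f=47 at depth 1
Step 9: declare c=49 at depth 1
Visible at query point: b=66 c=49 f=47

Answer: 1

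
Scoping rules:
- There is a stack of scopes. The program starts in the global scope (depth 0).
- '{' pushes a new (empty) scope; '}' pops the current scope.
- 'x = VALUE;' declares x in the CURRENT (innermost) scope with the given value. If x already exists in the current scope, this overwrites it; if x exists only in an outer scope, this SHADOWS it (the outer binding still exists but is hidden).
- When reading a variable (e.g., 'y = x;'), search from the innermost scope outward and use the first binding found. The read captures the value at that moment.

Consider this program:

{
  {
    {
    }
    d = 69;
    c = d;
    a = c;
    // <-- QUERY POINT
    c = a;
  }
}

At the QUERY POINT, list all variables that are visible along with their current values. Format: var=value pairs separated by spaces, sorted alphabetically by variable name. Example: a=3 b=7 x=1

Step 1: enter scope (depth=1)
Step 2: enter scope (depth=2)
Step 3: enter scope (depth=3)
Step 4: exit scope (depth=2)
Step 5: declare d=69 at depth 2
Step 6: declare c=(read d)=69 at depth 2
Step 7: declare a=(read c)=69 at depth 2
Visible at query point: a=69 c=69 d=69

Answer: a=69 c=69 d=69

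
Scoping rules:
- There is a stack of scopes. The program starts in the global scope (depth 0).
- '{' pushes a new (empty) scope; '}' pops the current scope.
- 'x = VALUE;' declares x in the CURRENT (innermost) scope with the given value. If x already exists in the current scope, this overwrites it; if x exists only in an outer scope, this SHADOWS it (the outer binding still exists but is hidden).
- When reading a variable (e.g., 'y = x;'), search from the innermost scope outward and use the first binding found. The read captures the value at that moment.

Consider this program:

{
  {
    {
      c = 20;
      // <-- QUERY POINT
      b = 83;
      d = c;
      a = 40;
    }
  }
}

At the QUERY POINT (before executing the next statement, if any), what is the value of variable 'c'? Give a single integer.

Step 1: enter scope (depth=1)
Step 2: enter scope (depth=2)
Step 3: enter scope (depth=3)
Step 4: declare c=20 at depth 3
Visible at query point: c=20

Answer: 20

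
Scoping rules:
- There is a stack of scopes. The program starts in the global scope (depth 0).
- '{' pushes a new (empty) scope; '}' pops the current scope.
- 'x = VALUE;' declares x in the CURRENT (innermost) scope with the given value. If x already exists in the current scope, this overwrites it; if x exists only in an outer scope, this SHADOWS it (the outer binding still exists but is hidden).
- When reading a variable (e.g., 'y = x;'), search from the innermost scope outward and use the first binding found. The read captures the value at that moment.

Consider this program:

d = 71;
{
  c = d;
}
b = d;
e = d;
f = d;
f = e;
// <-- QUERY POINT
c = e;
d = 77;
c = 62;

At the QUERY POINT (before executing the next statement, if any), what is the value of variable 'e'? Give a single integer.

Step 1: declare d=71 at depth 0
Step 2: enter scope (depth=1)
Step 3: declare c=(read d)=71 at depth 1
Step 4: exit scope (depth=0)
Step 5: declare b=(read d)=71 at depth 0
Step 6: declare e=(read d)=71 at depth 0
Step 7: declare f=(read d)=71 at depth 0
Step 8: declare f=(read e)=71 at depth 0
Visible at query point: b=71 d=71 e=71 f=71

Answer: 71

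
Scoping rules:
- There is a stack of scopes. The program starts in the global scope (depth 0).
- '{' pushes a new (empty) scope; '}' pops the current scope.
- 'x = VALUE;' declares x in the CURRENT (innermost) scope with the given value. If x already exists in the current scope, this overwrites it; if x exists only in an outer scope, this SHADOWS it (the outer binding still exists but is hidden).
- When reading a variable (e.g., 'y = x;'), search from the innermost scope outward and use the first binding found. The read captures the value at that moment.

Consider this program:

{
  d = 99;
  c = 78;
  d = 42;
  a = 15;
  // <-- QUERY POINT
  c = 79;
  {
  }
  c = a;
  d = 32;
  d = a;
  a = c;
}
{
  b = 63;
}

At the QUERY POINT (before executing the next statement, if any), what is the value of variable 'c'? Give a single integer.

Step 1: enter scope (depth=1)
Step 2: declare d=99 at depth 1
Step 3: declare c=78 at depth 1
Step 4: declare d=42 at depth 1
Step 5: declare a=15 at depth 1
Visible at query point: a=15 c=78 d=42

Answer: 78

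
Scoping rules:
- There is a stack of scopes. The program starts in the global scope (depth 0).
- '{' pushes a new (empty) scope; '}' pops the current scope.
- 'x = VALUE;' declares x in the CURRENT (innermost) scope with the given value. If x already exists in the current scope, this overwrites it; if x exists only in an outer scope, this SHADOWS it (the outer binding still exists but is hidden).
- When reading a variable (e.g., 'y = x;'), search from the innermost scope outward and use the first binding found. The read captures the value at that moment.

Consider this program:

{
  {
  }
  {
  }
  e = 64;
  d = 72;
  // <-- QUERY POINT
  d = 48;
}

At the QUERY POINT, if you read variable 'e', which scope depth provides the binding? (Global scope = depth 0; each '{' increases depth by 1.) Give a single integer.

Answer: 1

Derivation:
Step 1: enter scope (depth=1)
Step 2: enter scope (depth=2)
Step 3: exit scope (depth=1)
Step 4: enter scope (depth=2)
Step 5: exit scope (depth=1)
Step 6: declare e=64 at depth 1
Step 7: declare d=72 at depth 1
Visible at query point: d=72 e=64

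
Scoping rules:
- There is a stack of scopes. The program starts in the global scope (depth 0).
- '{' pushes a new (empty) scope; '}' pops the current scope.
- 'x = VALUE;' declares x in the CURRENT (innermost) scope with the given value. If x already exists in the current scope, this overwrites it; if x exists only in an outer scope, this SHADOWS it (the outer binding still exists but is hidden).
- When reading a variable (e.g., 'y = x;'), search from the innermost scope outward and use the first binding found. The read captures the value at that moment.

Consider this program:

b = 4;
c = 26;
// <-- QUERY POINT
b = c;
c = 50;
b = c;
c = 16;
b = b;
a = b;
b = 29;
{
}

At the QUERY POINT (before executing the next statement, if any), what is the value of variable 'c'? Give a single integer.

Answer: 26

Derivation:
Step 1: declare b=4 at depth 0
Step 2: declare c=26 at depth 0
Visible at query point: b=4 c=26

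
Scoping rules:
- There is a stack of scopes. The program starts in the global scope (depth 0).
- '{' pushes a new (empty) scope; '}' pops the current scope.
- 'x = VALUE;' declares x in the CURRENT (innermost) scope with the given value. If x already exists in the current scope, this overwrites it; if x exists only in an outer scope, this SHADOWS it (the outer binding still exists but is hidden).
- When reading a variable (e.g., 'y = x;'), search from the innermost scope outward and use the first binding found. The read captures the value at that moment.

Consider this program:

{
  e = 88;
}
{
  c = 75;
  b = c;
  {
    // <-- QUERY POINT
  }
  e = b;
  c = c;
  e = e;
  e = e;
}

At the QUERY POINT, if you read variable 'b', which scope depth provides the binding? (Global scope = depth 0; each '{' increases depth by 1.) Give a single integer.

Step 1: enter scope (depth=1)
Step 2: declare e=88 at depth 1
Step 3: exit scope (depth=0)
Step 4: enter scope (depth=1)
Step 5: declare c=75 at depth 1
Step 6: declare b=(read c)=75 at depth 1
Step 7: enter scope (depth=2)
Visible at query point: b=75 c=75

Answer: 1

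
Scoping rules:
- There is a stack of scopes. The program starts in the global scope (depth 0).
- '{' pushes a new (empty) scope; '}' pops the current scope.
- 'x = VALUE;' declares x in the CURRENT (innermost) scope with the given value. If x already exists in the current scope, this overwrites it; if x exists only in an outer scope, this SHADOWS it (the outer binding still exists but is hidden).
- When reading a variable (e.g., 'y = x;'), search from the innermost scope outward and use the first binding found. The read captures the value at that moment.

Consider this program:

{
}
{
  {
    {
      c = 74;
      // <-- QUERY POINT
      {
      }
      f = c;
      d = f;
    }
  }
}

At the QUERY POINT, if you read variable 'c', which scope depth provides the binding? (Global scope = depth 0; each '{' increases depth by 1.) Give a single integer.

Answer: 3

Derivation:
Step 1: enter scope (depth=1)
Step 2: exit scope (depth=0)
Step 3: enter scope (depth=1)
Step 4: enter scope (depth=2)
Step 5: enter scope (depth=3)
Step 6: declare c=74 at depth 3
Visible at query point: c=74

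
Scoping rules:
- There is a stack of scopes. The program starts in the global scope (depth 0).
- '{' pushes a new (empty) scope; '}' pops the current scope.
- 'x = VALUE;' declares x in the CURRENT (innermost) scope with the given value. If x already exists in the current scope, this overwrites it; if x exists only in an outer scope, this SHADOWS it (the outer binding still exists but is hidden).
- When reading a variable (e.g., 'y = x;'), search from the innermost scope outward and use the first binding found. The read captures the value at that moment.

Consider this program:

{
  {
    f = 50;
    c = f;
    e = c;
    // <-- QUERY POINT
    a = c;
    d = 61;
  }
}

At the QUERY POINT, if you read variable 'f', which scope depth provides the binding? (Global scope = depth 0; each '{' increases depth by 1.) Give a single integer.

Answer: 2

Derivation:
Step 1: enter scope (depth=1)
Step 2: enter scope (depth=2)
Step 3: declare f=50 at depth 2
Step 4: declare c=(read f)=50 at depth 2
Step 5: declare e=(read c)=50 at depth 2
Visible at query point: c=50 e=50 f=50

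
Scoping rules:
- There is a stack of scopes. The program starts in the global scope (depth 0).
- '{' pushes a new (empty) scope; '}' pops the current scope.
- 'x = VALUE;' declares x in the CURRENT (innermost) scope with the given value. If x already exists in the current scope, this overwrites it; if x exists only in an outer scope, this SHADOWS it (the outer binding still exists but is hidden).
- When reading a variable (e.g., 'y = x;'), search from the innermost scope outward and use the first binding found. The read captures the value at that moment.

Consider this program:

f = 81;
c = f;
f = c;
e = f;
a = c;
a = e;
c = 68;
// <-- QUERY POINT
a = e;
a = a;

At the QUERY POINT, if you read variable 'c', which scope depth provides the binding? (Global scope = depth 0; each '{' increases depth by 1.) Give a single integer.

Step 1: declare f=81 at depth 0
Step 2: declare c=(read f)=81 at depth 0
Step 3: declare f=(read c)=81 at depth 0
Step 4: declare e=(read f)=81 at depth 0
Step 5: declare a=(read c)=81 at depth 0
Step 6: declare a=(read e)=81 at depth 0
Step 7: declare c=68 at depth 0
Visible at query point: a=81 c=68 e=81 f=81

Answer: 0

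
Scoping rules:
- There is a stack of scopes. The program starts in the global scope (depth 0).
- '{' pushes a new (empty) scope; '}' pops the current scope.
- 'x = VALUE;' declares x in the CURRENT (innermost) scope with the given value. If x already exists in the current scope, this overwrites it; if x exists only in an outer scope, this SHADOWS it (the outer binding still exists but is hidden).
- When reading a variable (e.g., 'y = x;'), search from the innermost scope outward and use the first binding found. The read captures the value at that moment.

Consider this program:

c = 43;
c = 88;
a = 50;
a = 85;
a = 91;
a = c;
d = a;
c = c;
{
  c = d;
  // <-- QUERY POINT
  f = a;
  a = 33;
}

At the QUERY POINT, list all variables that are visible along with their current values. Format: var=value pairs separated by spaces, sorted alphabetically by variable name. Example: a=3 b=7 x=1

Step 1: declare c=43 at depth 0
Step 2: declare c=88 at depth 0
Step 3: declare a=50 at depth 0
Step 4: declare a=85 at depth 0
Step 5: declare a=91 at depth 0
Step 6: declare a=(read c)=88 at depth 0
Step 7: declare d=(read a)=88 at depth 0
Step 8: declare c=(read c)=88 at depth 0
Step 9: enter scope (depth=1)
Step 10: declare c=(read d)=88 at depth 1
Visible at query point: a=88 c=88 d=88

Answer: a=88 c=88 d=88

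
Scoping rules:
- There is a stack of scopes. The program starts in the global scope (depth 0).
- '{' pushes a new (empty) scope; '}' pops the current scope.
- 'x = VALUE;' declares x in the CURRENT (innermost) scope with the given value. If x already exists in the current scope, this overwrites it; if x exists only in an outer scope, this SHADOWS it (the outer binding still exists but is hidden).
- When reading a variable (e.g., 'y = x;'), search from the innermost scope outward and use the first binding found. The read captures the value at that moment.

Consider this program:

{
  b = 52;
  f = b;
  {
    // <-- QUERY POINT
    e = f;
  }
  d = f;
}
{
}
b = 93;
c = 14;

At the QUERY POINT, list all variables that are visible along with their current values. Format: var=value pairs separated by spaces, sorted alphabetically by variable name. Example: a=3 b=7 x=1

Answer: b=52 f=52

Derivation:
Step 1: enter scope (depth=1)
Step 2: declare b=52 at depth 1
Step 3: declare f=(read b)=52 at depth 1
Step 4: enter scope (depth=2)
Visible at query point: b=52 f=52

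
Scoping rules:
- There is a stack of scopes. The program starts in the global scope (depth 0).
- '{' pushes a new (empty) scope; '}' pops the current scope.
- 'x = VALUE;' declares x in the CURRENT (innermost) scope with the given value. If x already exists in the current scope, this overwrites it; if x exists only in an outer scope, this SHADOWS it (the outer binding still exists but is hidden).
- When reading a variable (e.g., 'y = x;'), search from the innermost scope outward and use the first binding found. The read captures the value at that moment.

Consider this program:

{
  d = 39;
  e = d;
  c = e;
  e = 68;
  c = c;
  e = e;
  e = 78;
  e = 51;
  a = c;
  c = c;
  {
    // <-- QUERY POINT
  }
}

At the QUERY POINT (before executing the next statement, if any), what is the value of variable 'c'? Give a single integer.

Answer: 39

Derivation:
Step 1: enter scope (depth=1)
Step 2: declare d=39 at depth 1
Step 3: declare e=(read d)=39 at depth 1
Step 4: declare c=(read e)=39 at depth 1
Step 5: declare e=68 at depth 1
Step 6: declare c=(read c)=39 at depth 1
Step 7: declare e=(read e)=68 at depth 1
Step 8: declare e=78 at depth 1
Step 9: declare e=51 at depth 1
Step 10: declare a=(read c)=39 at depth 1
Step 11: declare c=(read c)=39 at depth 1
Step 12: enter scope (depth=2)
Visible at query point: a=39 c=39 d=39 e=51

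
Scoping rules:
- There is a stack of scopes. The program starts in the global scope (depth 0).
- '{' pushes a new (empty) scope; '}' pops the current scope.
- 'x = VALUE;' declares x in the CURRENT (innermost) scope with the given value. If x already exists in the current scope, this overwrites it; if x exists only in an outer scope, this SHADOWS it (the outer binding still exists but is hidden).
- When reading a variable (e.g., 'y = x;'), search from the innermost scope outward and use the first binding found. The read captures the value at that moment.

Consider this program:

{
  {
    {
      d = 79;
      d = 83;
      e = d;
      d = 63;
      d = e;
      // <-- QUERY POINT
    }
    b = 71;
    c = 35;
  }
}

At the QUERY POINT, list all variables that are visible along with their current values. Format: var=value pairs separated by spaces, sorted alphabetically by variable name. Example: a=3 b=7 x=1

Step 1: enter scope (depth=1)
Step 2: enter scope (depth=2)
Step 3: enter scope (depth=3)
Step 4: declare d=79 at depth 3
Step 5: declare d=83 at depth 3
Step 6: declare e=(read d)=83 at depth 3
Step 7: declare d=63 at depth 3
Step 8: declare d=(read e)=83 at depth 3
Visible at query point: d=83 e=83

Answer: d=83 e=83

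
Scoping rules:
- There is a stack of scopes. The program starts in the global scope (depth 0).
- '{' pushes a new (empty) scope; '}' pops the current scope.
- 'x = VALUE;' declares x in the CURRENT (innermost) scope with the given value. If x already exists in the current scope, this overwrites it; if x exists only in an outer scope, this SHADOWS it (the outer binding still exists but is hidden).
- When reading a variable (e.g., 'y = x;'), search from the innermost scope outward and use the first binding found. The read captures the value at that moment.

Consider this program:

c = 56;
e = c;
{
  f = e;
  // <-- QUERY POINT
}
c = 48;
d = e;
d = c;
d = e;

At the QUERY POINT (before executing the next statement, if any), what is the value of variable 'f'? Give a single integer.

Answer: 56

Derivation:
Step 1: declare c=56 at depth 0
Step 2: declare e=(read c)=56 at depth 0
Step 3: enter scope (depth=1)
Step 4: declare f=(read e)=56 at depth 1
Visible at query point: c=56 e=56 f=56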